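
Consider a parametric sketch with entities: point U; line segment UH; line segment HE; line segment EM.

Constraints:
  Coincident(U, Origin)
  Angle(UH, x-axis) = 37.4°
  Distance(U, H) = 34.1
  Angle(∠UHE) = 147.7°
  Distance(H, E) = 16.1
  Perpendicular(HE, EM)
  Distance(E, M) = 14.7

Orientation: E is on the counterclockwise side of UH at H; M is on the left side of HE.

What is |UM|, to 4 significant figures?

45.06

∠UHE = 147.7°, so HE runs at 37.4° + (180° − 147.7°) = 69.70° from the x-axis; with |HE| = 16.1, E = H + 16.1·(cos 69.70°, sin 69.70°) = (32.68, 35.81). HE is perpendicular to EM; with |EM| = 14.7 on the left of HE, M = E + 14.7·(-0.9379, 0.3469) = (18.89, 40.91). Then |UM| = |M − U| = 45.06.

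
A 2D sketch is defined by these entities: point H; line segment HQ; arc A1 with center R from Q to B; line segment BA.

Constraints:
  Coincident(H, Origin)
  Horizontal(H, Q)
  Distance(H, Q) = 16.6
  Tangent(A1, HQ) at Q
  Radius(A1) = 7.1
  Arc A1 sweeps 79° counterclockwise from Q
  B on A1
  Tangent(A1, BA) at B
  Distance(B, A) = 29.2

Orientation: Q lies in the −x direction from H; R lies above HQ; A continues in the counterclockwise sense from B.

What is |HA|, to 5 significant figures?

34.647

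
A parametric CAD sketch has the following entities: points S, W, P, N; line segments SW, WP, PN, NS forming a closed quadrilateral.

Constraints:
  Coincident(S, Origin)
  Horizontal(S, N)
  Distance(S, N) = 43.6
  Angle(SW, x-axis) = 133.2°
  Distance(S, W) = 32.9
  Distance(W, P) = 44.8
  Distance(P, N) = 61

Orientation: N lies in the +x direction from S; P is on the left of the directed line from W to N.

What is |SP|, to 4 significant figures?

53.70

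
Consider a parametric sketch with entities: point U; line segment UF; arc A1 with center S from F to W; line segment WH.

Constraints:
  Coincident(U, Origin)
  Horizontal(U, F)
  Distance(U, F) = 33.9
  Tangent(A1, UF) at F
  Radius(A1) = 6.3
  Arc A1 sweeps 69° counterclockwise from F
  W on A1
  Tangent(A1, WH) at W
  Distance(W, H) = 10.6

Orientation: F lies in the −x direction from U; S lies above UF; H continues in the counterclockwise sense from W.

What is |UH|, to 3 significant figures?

27.9

U is at the origin; UF is horizontal with |UF| = 33.9 and F on the −x side, so F = (-33.9, 0.00). The tangent condition forces SF to be normal to UF, so S = F + (0, 6.3) = (-33.9, 6.30). On A1, F sits at bearing -90° from S; a 69° counterclockwise sweep puts W at bearing -21°, so W = S + 6.3·(cos -21°, sin -21°) = (-28.0, 4.04). Since A1 is tangent to WH there, SW ⟂ WH, so WH runs along (−sin -21°, cos -21°); with |WH| = 10.6, H = (-24.2, 13.9). Then |UH| = |H − U| = 27.9.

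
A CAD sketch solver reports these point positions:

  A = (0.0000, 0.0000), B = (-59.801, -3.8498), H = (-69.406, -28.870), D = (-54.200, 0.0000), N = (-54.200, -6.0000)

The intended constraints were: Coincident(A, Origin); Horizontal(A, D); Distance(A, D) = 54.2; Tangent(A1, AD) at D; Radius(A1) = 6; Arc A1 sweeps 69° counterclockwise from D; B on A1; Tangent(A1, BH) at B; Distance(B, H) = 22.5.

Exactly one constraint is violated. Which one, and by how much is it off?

Distance(B, H) = 22.5 — off by 4.30.

A = (0.00, 0.00) ✓; A.y = 0.00, D.y = 0.00 ✓; |AD| = 54.20 ✓; ∠(ND, DA) = 90.00° ✓; |ND| = 6.000 ✓; bearing(N→B) − bearing(N→D) = 69.00° ✓; |NB| = 6.000 ✓; ∠(NB, BH) = 90.00° ✓; |BH| = 26.80 ✗.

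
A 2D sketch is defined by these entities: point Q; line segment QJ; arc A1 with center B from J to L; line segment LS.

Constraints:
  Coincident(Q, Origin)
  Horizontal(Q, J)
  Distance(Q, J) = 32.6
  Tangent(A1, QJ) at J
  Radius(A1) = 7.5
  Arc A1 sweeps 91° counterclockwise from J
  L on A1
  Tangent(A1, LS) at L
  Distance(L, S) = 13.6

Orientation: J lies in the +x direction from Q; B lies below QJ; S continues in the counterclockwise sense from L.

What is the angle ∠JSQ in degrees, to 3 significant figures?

68.9°

Q is at the origin; Q and J share the same y with |QJ| = 32.6 and J on the +x side, so J = (32.6, 0.00). A1 meets QJ tangentially, so BJ is at right angles to QJ, so B = J + (0, -7.5) = (32.6, -7.50). On A1, J sits at bearing 90° from B; a 91° counterclockwise sweep puts L at bearing 181°, so L = B + 7.5·(cos 181°, sin 181°) = (25.1, -7.63). A1 meets LS tangentially, so BL is at right angles to LS, so LS runs along (−sin 181°, cos 181°); with |LS| = 13.6, S = (25.3, -21.2). Then cos ∠JSQ = SJ·SQ / (|SJ||SQ|), giving 68.9°.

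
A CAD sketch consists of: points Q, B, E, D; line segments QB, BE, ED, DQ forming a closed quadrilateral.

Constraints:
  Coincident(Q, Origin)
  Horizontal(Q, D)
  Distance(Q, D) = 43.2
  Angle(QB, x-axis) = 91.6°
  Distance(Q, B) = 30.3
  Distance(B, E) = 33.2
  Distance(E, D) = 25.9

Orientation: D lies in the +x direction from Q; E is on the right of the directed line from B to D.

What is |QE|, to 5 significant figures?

17.616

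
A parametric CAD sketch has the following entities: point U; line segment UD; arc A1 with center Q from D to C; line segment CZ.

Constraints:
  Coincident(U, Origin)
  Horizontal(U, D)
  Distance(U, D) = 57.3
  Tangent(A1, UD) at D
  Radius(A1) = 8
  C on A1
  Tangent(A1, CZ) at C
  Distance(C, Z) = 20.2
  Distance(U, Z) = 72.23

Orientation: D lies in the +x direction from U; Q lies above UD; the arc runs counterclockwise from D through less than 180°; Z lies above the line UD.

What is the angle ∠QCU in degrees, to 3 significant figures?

10.7°

U is at the origin; UD is horizontal with |UD| = 57.3 and D on the +x side, so D = (57.3, 0.00). Tangency of A1 to UD means the radius QD is perpendicular to UD, so Q = D + (0, 8) = (57.3, 8.00). Since QC ⟂ CZ (tangency), |QZ| = √(8.0² + 20.2²) = 21.7 regardless of where C sits on A1. So Z lies on both circle(U, 72.23) and circle(Q, 21.7); the above-UD intersection is Z = (66.8, 27.6). C is the foot of the tangent from Z: C = (65.3, 7.41).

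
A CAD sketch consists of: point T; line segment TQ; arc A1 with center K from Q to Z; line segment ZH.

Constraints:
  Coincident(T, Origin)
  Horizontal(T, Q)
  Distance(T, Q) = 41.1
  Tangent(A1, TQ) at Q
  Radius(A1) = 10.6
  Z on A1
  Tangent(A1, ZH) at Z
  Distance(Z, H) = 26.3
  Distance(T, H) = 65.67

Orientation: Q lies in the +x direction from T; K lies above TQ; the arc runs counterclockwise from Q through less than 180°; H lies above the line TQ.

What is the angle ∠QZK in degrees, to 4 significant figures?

49.37°

Checks: T.y = 0.00, Q.y = 0.00 ✓; |KZ| = 10.60 ✓; ∠(KZ, ZH) = 90.00° ✓; |ZH| = 26.30 ✓; |TH| = 65.67 ✓.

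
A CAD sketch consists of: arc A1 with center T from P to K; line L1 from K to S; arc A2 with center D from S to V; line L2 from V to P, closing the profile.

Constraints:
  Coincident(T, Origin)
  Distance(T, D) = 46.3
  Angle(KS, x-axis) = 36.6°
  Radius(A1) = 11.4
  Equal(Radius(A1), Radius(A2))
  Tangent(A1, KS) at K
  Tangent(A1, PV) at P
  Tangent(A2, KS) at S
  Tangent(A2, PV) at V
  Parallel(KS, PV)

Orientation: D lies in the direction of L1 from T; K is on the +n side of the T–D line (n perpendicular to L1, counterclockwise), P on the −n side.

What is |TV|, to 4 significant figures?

47.68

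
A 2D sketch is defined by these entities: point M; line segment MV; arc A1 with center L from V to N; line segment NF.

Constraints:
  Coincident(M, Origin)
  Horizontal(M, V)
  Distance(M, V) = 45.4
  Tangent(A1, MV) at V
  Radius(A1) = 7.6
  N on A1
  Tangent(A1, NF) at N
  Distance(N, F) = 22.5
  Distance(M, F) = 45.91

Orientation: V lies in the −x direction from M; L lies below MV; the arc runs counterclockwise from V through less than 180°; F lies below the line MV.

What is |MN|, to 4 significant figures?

52.51

Checks: |LN| = 7.600 ✓; ∠(LN, NF) = 90.00° ✓; |NF| = 22.50 ✓; |MF| = 45.91 ✓.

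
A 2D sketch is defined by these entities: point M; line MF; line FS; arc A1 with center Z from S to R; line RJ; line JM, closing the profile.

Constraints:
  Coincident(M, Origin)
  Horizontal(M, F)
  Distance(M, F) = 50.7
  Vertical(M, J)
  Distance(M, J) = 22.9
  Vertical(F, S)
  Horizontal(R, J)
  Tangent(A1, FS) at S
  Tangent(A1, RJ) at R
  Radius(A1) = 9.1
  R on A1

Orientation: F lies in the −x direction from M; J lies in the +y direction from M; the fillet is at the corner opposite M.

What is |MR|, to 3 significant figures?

47.5

The virtual corner opposite M is at (-50.7, 22.9). A1 meets FS tangentially, so ZS is at right angles to FS and the tangent condition forces ZR to be normal to RJ, with radius 9.1, so the center Z sits 9.1 in from both sides at Z = (-41.6, 13.8). That places the tangent points at S = (-50.7, 13.8) on FS and R = (-41.6, 22.9) on RJ. Then |MR| = |R − M| = 47.5.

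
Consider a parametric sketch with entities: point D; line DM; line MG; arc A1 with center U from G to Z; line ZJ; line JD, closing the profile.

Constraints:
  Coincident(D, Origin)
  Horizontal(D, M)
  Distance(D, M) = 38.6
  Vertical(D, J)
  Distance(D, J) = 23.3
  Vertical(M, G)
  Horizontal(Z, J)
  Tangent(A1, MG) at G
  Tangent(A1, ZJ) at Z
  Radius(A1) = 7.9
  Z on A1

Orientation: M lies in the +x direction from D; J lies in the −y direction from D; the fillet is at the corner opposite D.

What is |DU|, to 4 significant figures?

34.35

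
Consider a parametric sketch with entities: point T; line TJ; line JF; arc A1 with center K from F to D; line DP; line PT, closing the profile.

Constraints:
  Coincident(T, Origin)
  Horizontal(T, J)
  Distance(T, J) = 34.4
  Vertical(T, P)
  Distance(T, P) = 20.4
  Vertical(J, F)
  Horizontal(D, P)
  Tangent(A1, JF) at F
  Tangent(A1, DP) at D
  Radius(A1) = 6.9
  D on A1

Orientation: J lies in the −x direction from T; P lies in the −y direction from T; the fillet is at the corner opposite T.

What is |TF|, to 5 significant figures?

36.954

T is at the origin; TJ is horizontal with |TJ| = 34.4 and J on the −x side, so J = (-34.400, 0.0000). TP is vertical with |TP| = 20.4 and P on the −y side, so P = (0.0000, -20.400). The virtual corner opposite T is at (-34.400, -20.400). The tangent condition forces KF to be normal to JF and the tangent condition forces KD to be normal to DP, with radius 6.9, so the center K sits 6.9 in from both sides at K = (-27.500, -13.500). That places the tangent points at F = (-34.400, -13.500) on JF and D = (-27.500, -20.400) on DP. Then |TF| = |F − T| = 36.954.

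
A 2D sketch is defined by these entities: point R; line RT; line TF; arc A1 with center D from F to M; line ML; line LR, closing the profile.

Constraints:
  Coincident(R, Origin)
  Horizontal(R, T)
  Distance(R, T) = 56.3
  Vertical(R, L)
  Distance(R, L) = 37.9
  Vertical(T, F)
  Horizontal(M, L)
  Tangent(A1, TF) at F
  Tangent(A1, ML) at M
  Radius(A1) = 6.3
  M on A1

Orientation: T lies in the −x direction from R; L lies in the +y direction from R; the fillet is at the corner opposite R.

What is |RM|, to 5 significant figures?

62.741

R is at the origin; R and T share the same y with |RT| = 56.3 and T on the −x side, so T = (-56.300, 0.0000). RL is vertical with |RL| = 37.9 and L on the +y side, so L = (0.0000, 37.900). The virtual corner opposite R is at (-56.300, 37.900). Tangency of A1 to TF means the radius DF is perpendicular to TF and tangency of A1 to ML means the radius DM is perpendicular to ML, with radius 6.3, so the center D sits 6.3 in from both sides at D = (-50.000, 31.600). That places the tangent points at F = (-56.300, 31.600) on TF and M = (-50.000, 37.900) on ML. Then |RM| = |M − R| = 62.741.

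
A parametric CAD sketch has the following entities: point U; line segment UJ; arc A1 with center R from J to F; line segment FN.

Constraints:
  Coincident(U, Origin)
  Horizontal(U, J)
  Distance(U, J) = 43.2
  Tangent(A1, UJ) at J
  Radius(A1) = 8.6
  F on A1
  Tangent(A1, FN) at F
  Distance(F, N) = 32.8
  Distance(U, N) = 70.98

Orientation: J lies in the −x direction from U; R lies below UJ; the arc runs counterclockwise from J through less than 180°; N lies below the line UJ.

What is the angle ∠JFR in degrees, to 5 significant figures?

52.377°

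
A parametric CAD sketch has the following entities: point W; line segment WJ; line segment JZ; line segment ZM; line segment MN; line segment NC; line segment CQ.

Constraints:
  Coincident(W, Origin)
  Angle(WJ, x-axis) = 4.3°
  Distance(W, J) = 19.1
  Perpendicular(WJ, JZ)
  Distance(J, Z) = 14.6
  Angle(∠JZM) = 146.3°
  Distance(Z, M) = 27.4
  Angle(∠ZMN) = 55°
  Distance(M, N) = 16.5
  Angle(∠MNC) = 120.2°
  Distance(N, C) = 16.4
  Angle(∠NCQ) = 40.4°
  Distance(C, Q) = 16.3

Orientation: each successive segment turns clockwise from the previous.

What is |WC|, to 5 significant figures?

12.257

∠ZMN = 55.0° gives MN at 115.60° from the x-axis; with |MN| = 16.5, N = (-0.43925, -22.118). ∠MNC = 120.2° gives NC at 55.800° from the x-axis; with |NC| = 16.4, C = (8.7789, -8.5537). Then |WC| = |C − W| = 12.257.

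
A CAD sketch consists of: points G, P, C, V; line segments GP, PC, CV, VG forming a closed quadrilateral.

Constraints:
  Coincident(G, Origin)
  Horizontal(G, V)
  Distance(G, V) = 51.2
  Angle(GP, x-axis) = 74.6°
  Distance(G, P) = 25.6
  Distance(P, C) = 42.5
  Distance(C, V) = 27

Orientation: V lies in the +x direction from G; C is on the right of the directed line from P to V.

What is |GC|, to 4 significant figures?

30.04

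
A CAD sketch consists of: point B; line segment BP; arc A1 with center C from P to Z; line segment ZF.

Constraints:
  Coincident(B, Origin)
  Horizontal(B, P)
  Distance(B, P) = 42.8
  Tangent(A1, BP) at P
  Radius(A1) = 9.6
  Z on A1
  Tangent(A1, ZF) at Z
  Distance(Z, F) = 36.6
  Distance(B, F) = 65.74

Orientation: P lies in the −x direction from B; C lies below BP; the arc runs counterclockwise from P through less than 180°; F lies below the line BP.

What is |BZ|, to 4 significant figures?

53.46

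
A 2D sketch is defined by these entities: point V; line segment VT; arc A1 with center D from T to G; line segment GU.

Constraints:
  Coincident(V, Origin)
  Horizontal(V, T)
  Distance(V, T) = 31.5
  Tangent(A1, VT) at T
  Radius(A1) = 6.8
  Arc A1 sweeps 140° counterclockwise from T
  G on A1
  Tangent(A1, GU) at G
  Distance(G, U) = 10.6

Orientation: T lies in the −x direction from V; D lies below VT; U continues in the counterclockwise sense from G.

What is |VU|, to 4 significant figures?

33.53

V is at the origin; VT is horizontal with |VT| = 31.5 and T on the −x side, so T = (-31.50, 0.000). Since A1 is tangent to VT there, DT ⟂ VT, so D = T + (0, -6.8) = (-31.50, -6.800). On A1, T sits at bearing 90° from D; a 140° counterclockwise sweep puts G at bearing 230°, so G = D + 6.8·(cos 230°, sin 230°) = (-35.87, -12.01). The tangent condition forces DG to be normal to GU, so GU runs along (−sin 230°, cos 230°); with |GU| = 10.6, U = (-27.75, -18.82). Then |VU| = |U − V| = 33.53.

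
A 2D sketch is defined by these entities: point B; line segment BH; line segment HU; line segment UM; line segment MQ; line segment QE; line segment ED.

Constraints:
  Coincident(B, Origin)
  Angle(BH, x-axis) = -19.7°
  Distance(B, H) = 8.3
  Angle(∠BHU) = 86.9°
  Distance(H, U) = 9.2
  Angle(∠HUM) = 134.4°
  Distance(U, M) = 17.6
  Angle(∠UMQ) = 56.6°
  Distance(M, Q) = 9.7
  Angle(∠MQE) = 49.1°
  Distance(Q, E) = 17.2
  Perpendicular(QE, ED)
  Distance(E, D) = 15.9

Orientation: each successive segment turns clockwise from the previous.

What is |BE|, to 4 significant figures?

21.95

B is at the origin; BH runs at -19.7° with length 8.3, so H = (7.814, -2.798). ∠BHU = 86.9° gives HU at -112.8° from the x-axis; with |HU| = 9.2, U = (4.249, -11.28). ∠HUM = 134.4° gives UM at -158.4° from the x-axis; with |UM| = 17.6, M = (-12.12, -17.76). ∠UMQ = 56.6° gives MQ at 78.20° from the x-axis; with |MQ| = 9.7, Q = (-10.13, -8.263). ∠MQE = 49.1° gives QE at -52.70° from the x-axis; with |QE| = 17.2, E = (0.2916, -21.95). Then |BE| = |E − B| = 21.95.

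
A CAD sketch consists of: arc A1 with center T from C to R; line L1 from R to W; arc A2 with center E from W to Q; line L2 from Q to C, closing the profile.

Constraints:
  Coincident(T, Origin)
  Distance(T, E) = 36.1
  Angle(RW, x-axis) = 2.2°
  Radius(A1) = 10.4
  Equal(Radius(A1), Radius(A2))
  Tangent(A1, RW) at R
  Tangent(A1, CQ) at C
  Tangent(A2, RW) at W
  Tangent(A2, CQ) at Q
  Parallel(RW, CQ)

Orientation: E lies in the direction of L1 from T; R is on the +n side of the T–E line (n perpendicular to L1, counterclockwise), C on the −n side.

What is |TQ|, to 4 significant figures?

37.57

The slot axis is L1's direction at 2.2°, so u = (cos 2.2°, sin 2.2°) = (0.9993, 0.03839) and n = (−sin 2.2°, cos 2.2°) = (-0.03839, 0.9993). T is at the origin and E lies 36.1 along u from T, so E = 36.1·u = (36.07, 1.386). Tangency of A1 to both parallel lines with radius 10.4 puts R and C at T ± 10.4·n: R = (-0.3992, 10.39), C = (0.3992, -10.39). Equal radii place W and Q the same way about E: W = E + 10.4·n = (35.67, 11.78), Q = E − 10.4·n = (36.47, -9.007). Then |TQ| = |Q − T| = 37.57.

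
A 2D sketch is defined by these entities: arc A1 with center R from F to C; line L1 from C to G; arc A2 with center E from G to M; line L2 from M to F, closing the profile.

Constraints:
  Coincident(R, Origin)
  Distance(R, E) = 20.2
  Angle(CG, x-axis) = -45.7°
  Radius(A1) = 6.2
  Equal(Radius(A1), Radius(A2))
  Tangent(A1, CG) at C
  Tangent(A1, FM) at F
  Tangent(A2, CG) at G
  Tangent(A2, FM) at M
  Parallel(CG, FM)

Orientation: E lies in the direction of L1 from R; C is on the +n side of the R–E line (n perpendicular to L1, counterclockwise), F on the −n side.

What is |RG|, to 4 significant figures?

21.13

Tangency of A1 to both parallel lines with radius 6.2 puts C and F at R ± 6.2·n: C = (4.437, 4.330), F = (-4.437, -4.330). Equal radii place G and M the same way about E: G = E + 6.2·n = (18.55, -10.13), M = E − 6.2·n = (9.671, -18.79). Then |RG| = |G − R| = 21.13.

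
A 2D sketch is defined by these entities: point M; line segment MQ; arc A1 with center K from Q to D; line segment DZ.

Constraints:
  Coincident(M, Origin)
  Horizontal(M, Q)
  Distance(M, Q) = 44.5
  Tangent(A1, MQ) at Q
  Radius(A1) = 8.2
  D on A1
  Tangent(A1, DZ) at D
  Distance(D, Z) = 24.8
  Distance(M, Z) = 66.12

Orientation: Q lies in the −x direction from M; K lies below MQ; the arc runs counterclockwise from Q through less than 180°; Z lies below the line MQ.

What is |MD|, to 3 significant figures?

52.8

M is at the origin; MQ is horizontal with |MQ| = 44.5 and Q on the −x side, so Q = (-44.5, 0.00). A1 meets MQ tangentially, so KQ is at right angles to MQ, so K = Q + (0, -8.2) = (-44.5, -8.20). Since KD ⟂ DZ (tangency), |KZ| = √(8.2² + 24.8²) = 26.1 regardless of where D sits on A1. So Z lies on both circle(M, 66.12) and circle(K, 26.1); the below-MQ intersection is Z = (-58.9, -30.0). D is the foot of the tangent from Z: D = (-52.4, -6.04).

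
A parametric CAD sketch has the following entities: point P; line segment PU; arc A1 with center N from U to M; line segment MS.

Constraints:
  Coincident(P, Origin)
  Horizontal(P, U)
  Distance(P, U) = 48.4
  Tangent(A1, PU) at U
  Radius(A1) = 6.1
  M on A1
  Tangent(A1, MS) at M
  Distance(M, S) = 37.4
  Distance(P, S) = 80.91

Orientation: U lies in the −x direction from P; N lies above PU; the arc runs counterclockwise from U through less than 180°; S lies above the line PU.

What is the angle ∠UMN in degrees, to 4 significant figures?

20.15°

P is at the origin; PU is horizontal with |PU| = 48.4 and U on the −x side, so U = (-48.40, 0.000). The tangent condition forces NU to be normal to PU, so N = U + (0, 6.1) = (-48.40, 6.100). Since NM ⟂ MS (tangency), |NS| = √(6.1² + 37.4²) = 37.89 regardless of where M sits on A1. So S lies on both circle(P, 80.91) and circle(N, 37.89); the above-PU intersection is S = (-72.97, 34.95). M is the foot of the tangent from S: M = (-44.45, 10.75).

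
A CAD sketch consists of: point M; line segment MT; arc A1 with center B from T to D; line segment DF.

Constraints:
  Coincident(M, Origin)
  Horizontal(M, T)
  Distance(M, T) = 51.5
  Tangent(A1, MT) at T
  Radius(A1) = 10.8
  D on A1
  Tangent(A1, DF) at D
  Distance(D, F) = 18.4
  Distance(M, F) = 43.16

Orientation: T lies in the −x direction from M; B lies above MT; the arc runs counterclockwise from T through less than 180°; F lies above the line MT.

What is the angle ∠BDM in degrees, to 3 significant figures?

171°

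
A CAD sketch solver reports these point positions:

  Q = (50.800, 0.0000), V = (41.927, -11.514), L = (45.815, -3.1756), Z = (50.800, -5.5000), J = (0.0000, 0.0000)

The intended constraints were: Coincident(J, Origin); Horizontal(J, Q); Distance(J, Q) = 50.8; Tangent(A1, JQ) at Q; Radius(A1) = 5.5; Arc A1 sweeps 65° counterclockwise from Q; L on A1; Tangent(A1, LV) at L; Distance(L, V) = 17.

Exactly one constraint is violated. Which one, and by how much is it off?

Distance(L, V) = 17 — off by 7.80.

J = (0.00, 0.00) ✓; J.y = 0.00, Q.y = 0.00 ✓; |JQ| = 50.80 ✓; ∠(ZQ, QJ) = 90.00° ✓; |ZQ| = 5.500 ✓; bearing(Z→L) − bearing(Z→Q) = 65.00° ✓; |ZL| = 5.500 ✓; ∠(ZL, LV) = 90.00° ✓; |LV| = 9.200 ✗.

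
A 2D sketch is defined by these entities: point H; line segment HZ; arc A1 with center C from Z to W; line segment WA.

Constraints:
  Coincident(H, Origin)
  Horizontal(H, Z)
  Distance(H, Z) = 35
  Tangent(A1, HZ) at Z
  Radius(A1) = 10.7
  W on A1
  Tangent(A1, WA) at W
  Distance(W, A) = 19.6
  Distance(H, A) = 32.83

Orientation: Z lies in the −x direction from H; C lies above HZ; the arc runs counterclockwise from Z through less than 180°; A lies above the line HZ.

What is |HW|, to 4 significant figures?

25.90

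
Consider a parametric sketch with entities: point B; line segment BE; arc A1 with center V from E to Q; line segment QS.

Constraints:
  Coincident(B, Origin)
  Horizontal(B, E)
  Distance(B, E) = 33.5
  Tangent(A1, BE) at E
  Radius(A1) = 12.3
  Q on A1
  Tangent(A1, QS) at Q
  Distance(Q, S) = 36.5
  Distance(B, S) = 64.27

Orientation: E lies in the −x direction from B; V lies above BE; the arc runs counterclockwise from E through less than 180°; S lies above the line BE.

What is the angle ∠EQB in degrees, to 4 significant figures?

82.11°

B is at the origin; BE is horizontal with |BE| = 33.5 and E on the −x side, so E = (-33.50, 0.000). Since A1 is tangent to BE there, VE ⟂ BE, so V = E + (0, 12.3) = (-33.50, 12.30). Since VQ ⟂ QS (tangency), |VS| = √(12.3² + 36.5²) = 38.52 regardless of where Q sits on A1. So S lies on both circle(B, 64.27) and circle(V, 38.52); the above-BE intersection is S = (-40.07, 50.25). Q is the foot of the tangent from S: Q = (-22.68, 18.16).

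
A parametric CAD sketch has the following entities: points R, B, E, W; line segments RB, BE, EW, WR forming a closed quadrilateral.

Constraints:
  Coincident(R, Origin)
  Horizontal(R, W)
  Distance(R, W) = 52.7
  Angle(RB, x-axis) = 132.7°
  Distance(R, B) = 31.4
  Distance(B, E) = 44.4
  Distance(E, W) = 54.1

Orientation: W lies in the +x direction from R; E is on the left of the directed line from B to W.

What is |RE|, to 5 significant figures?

46.159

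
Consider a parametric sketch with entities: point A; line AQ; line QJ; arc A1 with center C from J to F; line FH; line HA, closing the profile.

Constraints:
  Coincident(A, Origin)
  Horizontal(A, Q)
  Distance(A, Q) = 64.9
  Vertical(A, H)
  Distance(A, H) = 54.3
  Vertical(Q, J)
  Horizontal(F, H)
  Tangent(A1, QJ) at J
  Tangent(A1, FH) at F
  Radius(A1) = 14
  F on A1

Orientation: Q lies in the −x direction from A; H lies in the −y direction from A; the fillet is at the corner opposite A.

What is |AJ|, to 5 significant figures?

76.394

The virtual corner opposite A is at (-64.900, -54.300). Tangency of A1 to QJ means the radius CJ is perpendicular to QJ and tangency of A1 to FH means the radius CF is perpendicular to FH, with radius 14.0, so the center C sits 14.0 in from both sides at C = (-50.900, -40.300). That places the tangent points at J = (-64.900, -40.300) on QJ and F = (-50.900, -54.300) on FH. Then |AJ| = |J − A| = 76.394.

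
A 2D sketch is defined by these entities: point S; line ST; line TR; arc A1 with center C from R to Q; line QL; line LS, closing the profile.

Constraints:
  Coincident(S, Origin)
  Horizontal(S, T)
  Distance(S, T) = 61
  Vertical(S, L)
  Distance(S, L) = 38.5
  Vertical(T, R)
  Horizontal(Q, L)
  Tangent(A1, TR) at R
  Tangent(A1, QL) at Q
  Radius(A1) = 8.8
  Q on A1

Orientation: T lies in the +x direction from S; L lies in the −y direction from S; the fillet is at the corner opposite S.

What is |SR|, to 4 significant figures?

67.85

S is at the origin; S and T share the same y with |ST| = 61.0 and T on the +x side, so T = (61.00, 0.000). S and L share the same x with |SL| = 38.5 and L on the −y side, so L = (0.000, -38.50). The virtual corner opposite S is at (61.00, -38.50). Since A1 is tangent to TR there, CR ⟂ TR and since A1 is tangent to QL there, CQ ⟂ QL, with radius 8.8, so the center C sits 8.8 in from both sides at C = (52.20, -29.70). That places the tangent points at R = (61.00, -29.70) on TR and Q = (52.20, -38.50) on QL. Then |SR| = |R − S| = 67.85.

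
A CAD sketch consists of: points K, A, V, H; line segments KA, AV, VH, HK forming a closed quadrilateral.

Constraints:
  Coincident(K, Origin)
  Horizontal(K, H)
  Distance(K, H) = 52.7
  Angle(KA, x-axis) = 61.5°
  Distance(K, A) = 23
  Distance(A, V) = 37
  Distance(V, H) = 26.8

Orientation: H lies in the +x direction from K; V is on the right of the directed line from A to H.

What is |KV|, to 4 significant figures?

31.31

K is at the origin; K and H share the same y with |KH| = 52.7 and H in +x, so H = (52.7, 0). KA runs at 61.5° with |KA| = 23.0, so A = (10.97, 20.21). V is determined by |AV| = 37.0 and |VH| = 26.8 together: it lies at the intersection of circle(A, 37.0) and circle(H, 26.8). With |AH| = 46.36, the foot of the radical line on AH is 30.20 from A and the perpendicular offset is √(37.0² − 30.20²) = 21.38. Taking the right-of-AH solution: V = (28.83, -12.19).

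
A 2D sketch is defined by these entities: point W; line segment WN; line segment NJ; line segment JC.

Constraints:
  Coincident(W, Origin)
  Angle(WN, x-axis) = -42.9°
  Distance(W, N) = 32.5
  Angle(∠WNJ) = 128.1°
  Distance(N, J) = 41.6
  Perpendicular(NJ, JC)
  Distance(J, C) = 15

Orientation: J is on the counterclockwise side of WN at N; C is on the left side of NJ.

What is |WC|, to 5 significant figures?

62.554

W is at the origin; WN runs at -42.9° with length 32.5, so N = 32.5·(cos -42.9°, sin -42.9°) = (23.808, -22.123). ∠WNJ = 128.1°, so NJ runs at -42.9° + (180° − 128.1°) = 9.0000° from the x-axis; with |NJ| = 41.6, J = N + 41.6·(cos 9.0000°, sin 9.0000°) = (64.895, -15.616). NJ is perpendicular to JC; with |JC| = 15.0 on the left of NJ, C = J + 15.0·(-0.15643, 0.98769) = (62.549, -0.80043). Then |WC| = |C − W| = 62.554.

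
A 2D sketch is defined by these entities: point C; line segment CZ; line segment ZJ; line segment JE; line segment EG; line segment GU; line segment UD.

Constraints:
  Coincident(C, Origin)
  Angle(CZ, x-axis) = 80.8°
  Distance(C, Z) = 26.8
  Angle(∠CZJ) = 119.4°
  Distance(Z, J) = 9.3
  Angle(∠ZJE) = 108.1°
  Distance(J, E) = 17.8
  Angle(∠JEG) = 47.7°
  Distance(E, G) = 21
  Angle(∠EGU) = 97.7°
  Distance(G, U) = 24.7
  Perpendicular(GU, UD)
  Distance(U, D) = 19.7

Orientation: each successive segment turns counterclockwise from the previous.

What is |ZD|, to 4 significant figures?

23.69

C is at the origin; CZ runs at 80.8° with length 26.8, so Z = (4.285, 26.46). ∠CZJ = 119.4° gives ZJ at 141.4° from the x-axis; with |ZJ| = 9.3, J = (-2.983, 32.26). ∠ZJE = 108.1° gives JE at -146.7° from the x-axis; with |JE| = 17.8, E = (-17.86, 22.48). ∠JEG = 47.7° gives EG at -14.40° from the x-axis; with |EG| = 21.0, G = (2.480, 17.26). ∠EGU = 97.7° gives GU at 67.90° from the x-axis; with |GU| = 24.7, U = (11.77, 40.15). The perpendicularity gives UD at right angles to GU, so UD runs at 157.9°; with |UD| = 19.7, D = (-6.480, 47.56). Then |ZD| = |D − Z| = 23.69.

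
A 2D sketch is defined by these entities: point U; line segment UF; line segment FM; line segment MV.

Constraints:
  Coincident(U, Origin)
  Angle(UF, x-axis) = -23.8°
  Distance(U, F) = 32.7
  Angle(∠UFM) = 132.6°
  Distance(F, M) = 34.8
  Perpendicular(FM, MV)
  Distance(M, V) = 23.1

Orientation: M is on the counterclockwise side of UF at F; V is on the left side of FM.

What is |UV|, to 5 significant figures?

56.942

U is at the origin; UF runs at -23.8° with length 32.7, so F = 32.7·(cos -23.8°, sin -23.8°) = (29.919, -13.196). ∠UFM = 132.6°, so FM runs at -23.8° + (180° − 132.6°) = 23.600° from the x-axis; with |FM| = 34.8, M = F + 34.8·(cos 23.600°, sin 23.600°) = (61.809, 0.73622). The perpendicularity gives MV at right angles to FM; with |MV| = 23.1 on the left of FM, V = M + 23.1·(-0.40035, 0.91636) = (52.561, 21.904). Then |UV| = |V − U| = 56.942.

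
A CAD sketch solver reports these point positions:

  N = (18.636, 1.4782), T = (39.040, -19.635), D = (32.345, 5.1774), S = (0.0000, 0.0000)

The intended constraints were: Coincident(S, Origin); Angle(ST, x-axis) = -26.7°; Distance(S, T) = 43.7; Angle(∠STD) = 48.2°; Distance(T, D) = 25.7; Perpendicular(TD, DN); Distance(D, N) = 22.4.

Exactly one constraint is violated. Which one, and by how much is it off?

Distance(D, N) = 22.4 — off by 8.20.

S = (0.00, 0.00) ✓; ST at -26.70° ✓; |ST| = 43.70 ✓; ∠STD = 48.20° ✓; |TD| = 25.70 ✓; ∠(TD, DN) = 90.00° ✓; |DN| = 14.20 ✗.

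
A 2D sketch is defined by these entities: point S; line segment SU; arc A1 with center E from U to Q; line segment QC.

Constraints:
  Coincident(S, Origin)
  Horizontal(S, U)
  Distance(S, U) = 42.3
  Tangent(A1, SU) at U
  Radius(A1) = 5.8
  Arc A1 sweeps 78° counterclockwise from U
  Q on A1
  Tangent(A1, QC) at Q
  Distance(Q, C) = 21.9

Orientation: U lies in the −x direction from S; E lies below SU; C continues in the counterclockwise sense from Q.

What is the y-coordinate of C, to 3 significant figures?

-26.0

S is at the origin; S and U share the same y with |SU| = 42.3 and U on the −x side, so U = (-42.3, 0.00). The tangent condition forces EU to be normal to SU, so E = U + (0, -5.8) = (-42.3, -5.80). On A1, U sits at bearing 90° from E; a 78° counterclockwise sweep puts Q at bearing 168°, so Q = E + 5.8·(cos 168°, sin 168°) = (-48.0, -4.59). Since A1 is tangent to QC there, EQ ⟂ QC, so QC runs along (−sin 168°, cos 168°); with |QC| = 21.9, C = (-52.5, -26.0). So C.y = -26.0.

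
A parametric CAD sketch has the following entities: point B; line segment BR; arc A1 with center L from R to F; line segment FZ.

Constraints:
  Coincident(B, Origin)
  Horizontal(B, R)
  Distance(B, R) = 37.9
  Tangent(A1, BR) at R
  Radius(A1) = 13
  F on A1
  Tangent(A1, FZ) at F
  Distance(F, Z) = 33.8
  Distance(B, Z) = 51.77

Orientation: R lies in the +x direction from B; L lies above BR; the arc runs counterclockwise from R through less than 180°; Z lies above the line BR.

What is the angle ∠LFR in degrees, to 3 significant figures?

22.7°

Checks: |LF| = 13.00 ✓; ∠(LF, FZ) = 90.00° ✓; |FZ| = 33.80 ✓; |BZ| = 51.77 ✓.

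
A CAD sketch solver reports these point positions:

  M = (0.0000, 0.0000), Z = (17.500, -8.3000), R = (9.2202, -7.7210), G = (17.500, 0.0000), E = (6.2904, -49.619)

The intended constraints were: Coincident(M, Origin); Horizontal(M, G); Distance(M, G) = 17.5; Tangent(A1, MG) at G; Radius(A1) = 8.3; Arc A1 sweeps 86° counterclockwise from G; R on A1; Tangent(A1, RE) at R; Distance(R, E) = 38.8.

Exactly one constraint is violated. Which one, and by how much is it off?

Distance(R, E) = 38.8 — off by 3.20.

M = (0.00, 0.00) ✓; M.y = 0.00, G.y = 0.00 ✓; |MG| = 17.50 ✓; ∠(ZG, GM) = 90.00° ✓; |ZG| = 8.300 ✓; bearing(Z→R) − bearing(Z→G) = 86.00° ✓; |ZR| = 8.300 ✓; ∠(ZR, RE) = 90.00° ✓; |RE| = 42.00 ✗.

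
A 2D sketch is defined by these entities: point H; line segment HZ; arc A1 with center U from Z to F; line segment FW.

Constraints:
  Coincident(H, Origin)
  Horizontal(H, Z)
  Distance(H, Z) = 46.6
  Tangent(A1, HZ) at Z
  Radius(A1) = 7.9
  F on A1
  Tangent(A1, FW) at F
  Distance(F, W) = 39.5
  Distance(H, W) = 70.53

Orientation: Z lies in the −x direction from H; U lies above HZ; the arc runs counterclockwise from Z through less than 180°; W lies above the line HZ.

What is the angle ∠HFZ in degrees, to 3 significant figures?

111°

Checks: |UF| = 7.900 ✓; ∠(UF, FW) = 90.00° ✓; |FW| = 39.50 ✓; |HW| = 70.53 ✓.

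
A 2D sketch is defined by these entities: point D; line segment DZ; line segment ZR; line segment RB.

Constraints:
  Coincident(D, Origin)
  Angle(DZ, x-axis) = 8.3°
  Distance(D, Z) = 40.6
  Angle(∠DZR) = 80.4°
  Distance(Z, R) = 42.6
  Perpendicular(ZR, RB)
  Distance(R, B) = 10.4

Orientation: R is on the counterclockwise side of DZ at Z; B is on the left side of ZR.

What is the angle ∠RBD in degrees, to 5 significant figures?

129.59°

∠DZR = 80.4°, so ZR runs at 8.3° + (180° − 80.4°) = 107.90° from the x-axis; with |ZR| = 42.6, R = Z + 42.6·(cos 107.90°, sin 107.90°) = (27.081, 46.399). ZR is perpendicular to RB; with |RB| = 10.4 on the left of ZR, B = R + 10.4·(-0.95159, -0.30736) = (17.185, 43.202). Then cos ∠RBD = BR·BD / (|BR||BD|), giving 129.59°.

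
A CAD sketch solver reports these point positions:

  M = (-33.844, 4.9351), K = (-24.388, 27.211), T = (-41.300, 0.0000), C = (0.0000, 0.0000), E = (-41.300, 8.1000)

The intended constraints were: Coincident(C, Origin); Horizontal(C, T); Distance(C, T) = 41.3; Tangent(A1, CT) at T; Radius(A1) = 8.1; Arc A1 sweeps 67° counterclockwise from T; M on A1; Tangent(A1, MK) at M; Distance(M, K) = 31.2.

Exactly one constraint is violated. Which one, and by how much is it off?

Distance(M, K) = 31.2 — off by 7.00.

C = (0.00, 0.00) ✓; C.y = 0.00, T.y = 0.00 ✓; |CT| = 41.30 ✓; ∠(ET, TC) = 90.00° ✓; |ET| = 8.100 ✓; bearing(E→M) − bearing(E→T) = 67.00° ✓; |EM| = 8.100 ✓; ∠(EM, MK) = 90.00° ✓; |MK| = 24.20 ✗.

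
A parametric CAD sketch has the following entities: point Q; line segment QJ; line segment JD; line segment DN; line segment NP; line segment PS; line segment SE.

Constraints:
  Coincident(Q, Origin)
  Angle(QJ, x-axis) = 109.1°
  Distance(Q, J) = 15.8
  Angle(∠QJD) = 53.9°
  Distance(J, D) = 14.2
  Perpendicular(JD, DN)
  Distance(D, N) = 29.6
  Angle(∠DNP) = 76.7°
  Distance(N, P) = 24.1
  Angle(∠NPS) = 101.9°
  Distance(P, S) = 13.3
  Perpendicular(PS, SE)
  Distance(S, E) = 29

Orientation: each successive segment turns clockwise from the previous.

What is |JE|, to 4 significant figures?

23.11

Q is at the origin; QJ runs at 109.1° with length 15.8, so J = (-5.170, 14.93). ∠QJD = 53.9° gives JD at -17.00° from the x-axis; with |JD| = 14.2, D = (8.409, 10.78). JD is perpendicular to DN, so DN runs at -107.0°; with |DN| = 29.6, N = (-0.2447, -17.53). ∠DNP = 76.7° gives NP at 149.7° from the x-axis; with |NP| = 24.1, P = (-21.05, -5.369). ∠NPS = 101.9° gives PS at 71.60° from the x-axis; with |PS| = 13.3, S = (-16.85, 7.251). PS ⟂ SE, so SE runs at -18.40°; with |SE| = 29.0, E = (10.66, -1.903). Then |JE| = |E − J| = 23.11.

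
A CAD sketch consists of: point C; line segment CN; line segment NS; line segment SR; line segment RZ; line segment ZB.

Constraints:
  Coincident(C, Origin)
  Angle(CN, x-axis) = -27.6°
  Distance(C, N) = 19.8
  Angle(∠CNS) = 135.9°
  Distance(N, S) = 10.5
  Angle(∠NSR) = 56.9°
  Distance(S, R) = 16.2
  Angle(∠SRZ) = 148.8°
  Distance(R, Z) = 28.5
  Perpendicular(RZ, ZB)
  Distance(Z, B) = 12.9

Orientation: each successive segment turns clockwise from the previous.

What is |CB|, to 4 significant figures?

15.41

C is at the origin; CN runs at -27.6° with length 19.8, so N = (17.55, -9.173). ∠CNS = 135.9° gives NS at -71.70° from the x-axis; with |NS| = 10.5, S = (20.84, -19.14). ∠NSR = 56.9° gives SR at 165.2° from the x-axis; with |SR| = 16.2, R = (5.181, -15.00). ∠SRZ = 148.8° gives RZ at 134.0° from the x-axis; with |RZ| = 28.5, Z = (-14.62, 5.497). The perpendicularity gives ZB at right angles to RZ, so ZB runs at 44.00°; with |ZB| = 12.9, B = (-5.337, 14.46). Then |CB| = |B − C| = 15.41.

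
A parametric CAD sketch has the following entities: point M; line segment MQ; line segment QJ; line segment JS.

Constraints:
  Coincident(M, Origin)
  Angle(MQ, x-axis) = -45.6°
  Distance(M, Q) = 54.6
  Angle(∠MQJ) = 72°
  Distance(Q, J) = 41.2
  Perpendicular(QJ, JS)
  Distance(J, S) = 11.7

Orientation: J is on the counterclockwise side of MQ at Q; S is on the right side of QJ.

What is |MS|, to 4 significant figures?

68.12

M is at the origin; MQ runs at -45.6° with length 54.6, so Q = 54.6·(cos -45.6°, sin -45.6°) = (38.20, -39.01). ∠MQJ = 72.0°, so QJ runs at -45.6° + (180° − 72.0°) = 62.40° from the x-axis; with |QJ| = 41.2, J = Q + 41.2·(cos 62.40°, sin 62.40°) = (57.29, -2.499). QJ ⟂ JS; with |JS| = 11.7 on the right of QJ, S = J + 11.7·(0.8862, -0.4633) = (67.66, -7.919). Then |MS| = |S − M| = 68.12.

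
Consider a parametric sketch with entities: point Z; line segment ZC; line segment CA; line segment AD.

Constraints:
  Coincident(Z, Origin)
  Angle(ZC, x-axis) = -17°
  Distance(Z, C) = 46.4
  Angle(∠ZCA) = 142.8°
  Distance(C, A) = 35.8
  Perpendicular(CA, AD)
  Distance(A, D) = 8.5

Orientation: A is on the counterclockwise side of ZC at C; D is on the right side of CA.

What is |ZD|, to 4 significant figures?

81.42

Z is at the origin; ZC runs at -17.0° with length 46.4, so C = 46.4·(cos -17.0°, sin -17.0°) = (44.37, -13.57). ∠ZCA = 142.8°, so CA runs at -17.0° + (180° − 142.8°) = 20.20° from the x-axis; with |CA| = 35.8, A = C + 35.8·(cos 20.20°, sin 20.20°) = (77.97, -1.204). CA ⟂ AD; with |AD| = 8.5 on the right of CA, D = A + 8.5·(0.3453, -0.9385) = (80.91, -9.182). Then |ZD| = |D − Z| = 81.42.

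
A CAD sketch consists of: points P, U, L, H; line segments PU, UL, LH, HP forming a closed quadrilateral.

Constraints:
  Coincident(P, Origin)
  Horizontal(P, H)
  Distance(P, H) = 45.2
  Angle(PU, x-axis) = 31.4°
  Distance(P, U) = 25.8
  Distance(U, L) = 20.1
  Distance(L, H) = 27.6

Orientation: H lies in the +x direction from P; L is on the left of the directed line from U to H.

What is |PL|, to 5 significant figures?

45.762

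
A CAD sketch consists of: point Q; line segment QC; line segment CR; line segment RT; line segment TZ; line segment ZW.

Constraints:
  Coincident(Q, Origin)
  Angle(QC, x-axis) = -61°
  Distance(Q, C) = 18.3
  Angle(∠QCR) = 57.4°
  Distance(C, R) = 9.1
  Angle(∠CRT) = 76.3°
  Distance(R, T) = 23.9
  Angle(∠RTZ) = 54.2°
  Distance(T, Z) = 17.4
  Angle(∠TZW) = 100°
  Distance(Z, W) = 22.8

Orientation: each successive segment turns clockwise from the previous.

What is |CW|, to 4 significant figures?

10.10

Q is at the origin; QC runs at -61.0° with length 18.3, so C = (8.872, -16.01). ∠QCR = 57.4° gives CR at 176.4° from the x-axis; with |CR| = 9.1, R = (-0.2100, -15.43). ∠CRT = 76.3° gives RT at 72.70° from the x-axis; with |RT| = 23.9, T = (6.897, 7.385). ∠RTZ = 54.2° gives TZ at -53.10° from the x-axis; with |TZ| = 17.4, Z = (17.34, -6.530). ∠TZW = 100.0° gives ZW at -133.1° from the x-axis; with |ZW| = 22.8, W = (1.766, -23.18). Then |CW| = |W − C| = 10.10.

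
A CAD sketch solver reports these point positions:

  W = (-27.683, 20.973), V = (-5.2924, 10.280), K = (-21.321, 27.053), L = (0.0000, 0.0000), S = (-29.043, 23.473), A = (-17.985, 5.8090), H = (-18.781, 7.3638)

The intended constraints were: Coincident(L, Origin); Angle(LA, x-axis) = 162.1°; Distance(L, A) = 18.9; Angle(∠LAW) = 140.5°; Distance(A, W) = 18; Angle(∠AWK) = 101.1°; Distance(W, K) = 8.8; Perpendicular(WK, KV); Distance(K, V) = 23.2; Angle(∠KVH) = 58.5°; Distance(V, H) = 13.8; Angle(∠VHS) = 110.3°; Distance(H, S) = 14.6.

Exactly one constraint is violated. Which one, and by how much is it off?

Distance(H, S) = 14.6 — off by 4.50.

L = (0.00, 0.00) ✓; LA at 162.1° ✓; |LA| = 18.90 ✓; ∠LAW = 140.5° ✓; |AW| = 18.00 ✓; ∠AWK = 101.1° ✓; |WK| = 8.800 ✓; ∠(WK, KV) = 90.00° ✓; |KV| = 23.20 ✓; ∠KVH = 58.50° ✓; |VH| = 13.80 ✓; ∠VHS = 110.3° ✓; |HS| = 19.10 ✗.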